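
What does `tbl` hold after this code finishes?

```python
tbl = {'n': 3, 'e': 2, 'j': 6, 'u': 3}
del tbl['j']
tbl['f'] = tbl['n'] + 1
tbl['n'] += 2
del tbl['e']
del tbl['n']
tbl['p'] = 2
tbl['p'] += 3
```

del 'j' → {'n': 3, 'e': 2, 'u': 3}
tbl['f'] = tbl['n']+1 = 4 → {'n': 3, 'e': 2, 'u': 3, 'f': 4}
tbl['n'] = 3+2 = 5 → {'n': 5, 'e': 2, 'u': 3, 'f': 4}
del 'e' → {'n': 5, 'u': 3, 'f': 4}
del 'n' → {'u': 3, 'f': 4}
tbl['p'] = 2 → {'u': 3, 'f': 4, 'p': 2}
tbl['p'] = 2+3 = 5 → {'u': 3, 'f': 4, 'p': 5}

{'u': 3, 'f': 4, 'p': 5}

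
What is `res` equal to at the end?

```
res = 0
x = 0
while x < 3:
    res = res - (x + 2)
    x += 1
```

-9

x=0: res = 0-2 = -2
x=1: res = (-2)-3 = -5
x=2: res = (-5)-4 = -9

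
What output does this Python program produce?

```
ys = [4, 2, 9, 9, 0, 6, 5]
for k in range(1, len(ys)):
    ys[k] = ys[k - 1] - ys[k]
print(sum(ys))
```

k=1: ys[1] = 4-2 = 2 → [4, 2, 9, 9, 0, 6, 5]
k=2: ys[2] = 2-9 = -7 → [4, 2, -7, 9, 0, 6, 5]
k=3: ys[3] = (-7)-9 = -16 → [4, 2, -7, -16, 0, 6, 5]
k=4: ys[4] = (-16)-0 = -16 → [4, 2, -7, -16, -16, 6, 5]
k=5: ys[5] = (-16)-6 = -22 → [4, 2, -7, -16, -16, -22, 5]
k=6: ys[6] = (-22)-5 = -27 → [4, 2, -7, -16, -16, -22, -27]
sum = -82

-82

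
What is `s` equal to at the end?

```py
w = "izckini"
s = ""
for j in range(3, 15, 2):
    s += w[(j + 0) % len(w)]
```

j=3: add w[3]='k' → 'k'
j=5: add w[5]='n' → 'kn'
j=7: add w[0]='i' → 'kni'
j=9: add w[2]='c' → 'knic'
j=11: add w[4]='i' → 'knici'
j=13: add w[6]='i' → 'knicii'

'knicii'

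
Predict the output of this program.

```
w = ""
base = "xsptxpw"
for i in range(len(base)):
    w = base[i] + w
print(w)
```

i=0: prepend 'x' → 'x'
i=1: prepend 's' → 'sx'
i=2: prepend 'p' → 'psx'
i=3: prepend 't' → 'tpsx'
i=4: prepend 'x' → 'xtpsx'
i=5: prepend 'p' → 'pxtpsx'
i=6: prepend 'w' → 'wpxtpsx'

wpxtpsx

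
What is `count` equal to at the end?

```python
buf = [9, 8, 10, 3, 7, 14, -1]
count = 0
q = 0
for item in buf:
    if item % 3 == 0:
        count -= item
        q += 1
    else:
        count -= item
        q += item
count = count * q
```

-2000

item=9: %3==0, count = 0-9 = -9; q=1
item=8: not %3==0, count = (-9)-8 = -17; q=9
item=10: not %3==0, count = (-17)-10 = -27; q=19
item=3: %3==0, count = (-27)-3 = -30; q=20
item=7: not %3==0, count = (-30)-7 = -37; q=27
item=14: not %3==0, count = (-37)-14 = -51; q=41
item=-1: not %3==0, count = (-51)-(-1) = -50; q=40
count*q = (-50)*40 = -2000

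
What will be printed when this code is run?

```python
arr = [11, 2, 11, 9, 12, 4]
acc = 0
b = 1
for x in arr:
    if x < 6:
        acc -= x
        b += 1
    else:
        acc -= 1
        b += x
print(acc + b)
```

x=11: not <6, acc = 0-1 = -1; b=12
x=2: <6, acc = (-1)-2 = -3; b=13
x=11: not <6, acc = (-3)-1 = -4; b=24
x=9: not <6, acc = (-4)-1 = -5; b=33
x=12: not <6, acc = (-5)-1 = -6; b=45
x=4: <6, acc = (-6)-4 = -10; b=46
acc+b = (-10)+46 = 36

36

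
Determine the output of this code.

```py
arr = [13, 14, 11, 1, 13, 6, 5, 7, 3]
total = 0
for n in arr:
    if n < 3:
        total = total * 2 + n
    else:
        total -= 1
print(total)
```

n=13: not <3, total = 0-1 = -1
n=14: not <3, total = (-1)-1 = -2
n=11: not <3, total = (-2)-1 = -3
n=1: <3, total = (-3)*2+1 = -5
n=13: not <3, total = (-5)-1 = -6
n=6: not <3, total = (-6)-1 = -7
n=5: not <3, total = (-7)-1 = -8
n=7: not <3, total = (-8)-1 = -9
n=3: not <3, total = (-9)-1 = -10

-10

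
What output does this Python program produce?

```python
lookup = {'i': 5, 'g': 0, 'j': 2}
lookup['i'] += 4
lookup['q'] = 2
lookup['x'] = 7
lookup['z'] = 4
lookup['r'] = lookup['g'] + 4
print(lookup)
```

{'i': 9, 'g': 0, 'j': 2, 'q': 2, 'x': 7, 'z': 4, 'r': 4}

lookup['i'] = 5+4 = 9 → {'i': 9, 'g': 0, 'j': 2}
lookup['q'] = 2 → {'i': 9, 'g': 0, 'j': 2, 'q': 2}
lookup['x'] = 7 → {'i': 9, 'g': 0, 'j': 2, 'q': 2, 'x': 7}
lookup['z'] = 4 → {'i': 9, 'g': 0, 'j': 2, 'q': 2, 'x': 7, 'z': 4}
lookup['r'] = lookup['g']+4 = 4 → {'i': 9, 'g': 0, 'j': 2, 'q': 2, 'x': 7, 'z': 4, 'r': 4}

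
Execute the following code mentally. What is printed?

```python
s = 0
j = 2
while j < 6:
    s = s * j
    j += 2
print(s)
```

j=2: s = 0*2 = 0
j=4: s = 0*4 = 0

0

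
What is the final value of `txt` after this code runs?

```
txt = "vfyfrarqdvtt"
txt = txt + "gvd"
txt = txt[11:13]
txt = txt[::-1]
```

'gt'

+ 'gvd' → 'vfyfrarqdvttgvd'
slice [11:13] → 'tg'
reverse → 'gt'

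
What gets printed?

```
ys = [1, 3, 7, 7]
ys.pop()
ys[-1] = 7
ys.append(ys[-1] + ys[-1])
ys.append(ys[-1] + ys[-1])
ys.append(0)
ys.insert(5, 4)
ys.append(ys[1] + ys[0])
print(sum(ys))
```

pop() removes 7 → [1, 3, 7]
ys[-1] = 7 → [1, 3, 7]
append ys[-1]+ys[-1] = 7+7 = 14 → [1, 3, 7, 14]
append ys[-1]+ys[-1] = 14+14 = 28 → [1, 3, 7, 14, 28]
append 0 → [1, 3, 7, 14, 28, 0]
insert 4 at 5 → [1, 3, 7, 14, 28, 4, 0]
append ys[1]+ys[0] = 3+1 = 4 → [1, 3, 7, 14, 28, 4, 0, 4]
sum = 61

61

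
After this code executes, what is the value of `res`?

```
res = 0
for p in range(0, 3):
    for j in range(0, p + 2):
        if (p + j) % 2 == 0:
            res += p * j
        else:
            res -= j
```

p=0,j=0: even sum, res = 0+0 = 0
p=0,j=1: odd sum, res = 0-1 = -1
p=1,j=0: odd sum, res = (-1)-0 = -1
p=1,j=1: even sum, res = (-1)+1 = 0
p=1,j=2: odd sum, res = 0-2 = -2
p=2,j=0: even sum, res = (-2)+0 = -2
p=2,j=1: odd sum, res = (-2)-1 = -3
p=2,j=2: even sum, res = (-3)+4 = 1
p=2,j=3: odd sum, res = 1-3 = -2

-2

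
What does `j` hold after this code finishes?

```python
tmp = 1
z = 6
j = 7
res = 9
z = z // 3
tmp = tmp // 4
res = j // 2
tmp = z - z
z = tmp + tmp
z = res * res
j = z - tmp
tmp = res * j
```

z = 6//3 = 2
tmp = 1//4 = 0
res = 7//2 = 3
tmp = 2-2 = 0
z = 0+0 = 0
z = 3*3 = 9
j = 9-0 = 9
tmp = 3*9 = 27

9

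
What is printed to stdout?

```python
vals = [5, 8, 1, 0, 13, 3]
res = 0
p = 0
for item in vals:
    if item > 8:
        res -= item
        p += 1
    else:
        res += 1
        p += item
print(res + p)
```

item=5: not >8, res = 0+1 = 1; p=5
item=8: not >8, res = 1+1 = 2; p=13
item=1: not >8, res = 2+1 = 3; p=14
item=0: not >8, res = 3+1 = 4; p=14
item=13: >8, res = 4-13 = -9; p=15
item=3: not >8, res = (-9)+1 = -8; p=18
res+p = (-8)+18 = 10

10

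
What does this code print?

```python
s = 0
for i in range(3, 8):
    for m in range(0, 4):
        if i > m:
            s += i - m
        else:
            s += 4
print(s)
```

74

i=3,m=0: 3>0, s = 0+3 = 3
i=3,m=1: 3>1, s = 3+2 = 5
i=3,m=2: 3>2, s = 5+1 = 6
i=3,m=3: not 3>3, s = 6+4 = 10
i=4,m=0: 4>0, s = 10+4 = 14
i=4,m=1: 4>1, s = 14+3 = 17
i=4,m=2: 4>2, s = 17+2 = 19
i=4,m=3: 4>3, s = 19+1 = 20
i=5,m=0: 5>0, s = 20+5 = 25
i=5,m=1: 5>1, s = 25+4 = 29
i=5,m=2: 5>2, s = 29+3 = 32
i=5,m=3: 5>3, s = 32+2 = 34
i=6,m=0: 6>0, s = 34+6 = 40
i=6,m=1: 6>1, s = 40+5 = 45
i=6,m=2: 6>2, s = 45+4 = 49
i=6,m=3: 6>3, s = 49+3 = 52
i=7,m=0: 7>0, s = 52+7 = 59
i=7,m=1: 7>1, s = 59+6 = 65
i=7,m=2: 7>2, s = 65+5 = 70
i=7,m=3: 7>3, s = 70+4 = 74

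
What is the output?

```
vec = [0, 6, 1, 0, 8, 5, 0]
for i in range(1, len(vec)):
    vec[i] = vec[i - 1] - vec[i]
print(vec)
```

i=1: vec[1] = 0-6 = -6 → [0, -6, 1, 0, 8, 5, 0]
i=2: vec[2] = (-6)-1 = -7 → [0, -6, -7, 0, 8, 5, 0]
i=3: vec[3] = (-7)-0 = -7 → [0, -6, -7, -7, 8, 5, 0]
i=4: vec[4] = (-7)-8 = -15 → [0, -6, -7, -7, -15, 5, 0]
i=5: vec[5] = (-15)-5 = -20 → [0, -6, -7, -7, -15, -20, 0]
i=6: vec[6] = (-20)-0 = -20 → [0, -6, -7, -7, -15, -20, -20]

[0, -6, -7, -7, -15, -20, -20]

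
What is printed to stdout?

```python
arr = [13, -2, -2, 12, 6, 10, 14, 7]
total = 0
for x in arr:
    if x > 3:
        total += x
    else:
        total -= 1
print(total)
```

60

x=13: >3, total = 0+13 = 13
x=-2: not >3, total = 13-1 = 12
x=-2: not >3, total = 12-1 = 11
x=12: >3, total = 11+12 = 23
x=6: >3, total = 23+6 = 29
x=10: >3, total = 29+10 = 39
x=14: >3, total = 39+14 = 53
x=7: >3, total = 53+7 = 60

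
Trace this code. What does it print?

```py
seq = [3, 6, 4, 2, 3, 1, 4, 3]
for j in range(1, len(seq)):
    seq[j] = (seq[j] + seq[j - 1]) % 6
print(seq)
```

j=1: seq[1] = (6+3)%6 = 3 → [3, 3, 4, 2, 3, 1, 4, 3]
j=2: seq[2] = (4+3)%6 = 1 → [3, 3, 1, 2, 3, 1, 4, 3]
j=3: seq[3] = (2+1)%6 = 3 → [3, 3, 1, 3, 3, 1, 4, 3]
j=4: seq[4] = (3+3)%6 = 0 → [3, 3, 1, 3, 0, 1, 4, 3]
j=5: seq[5] = (1+0)%6 = 1 → [3, 3, 1, 3, 0, 1, 4, 3]
j=6: seq[6] = (4+1)%6 = 5 → [3, 3, 1, 3, 0, 1, 5, 3]
j=7: seq[7] = (3+5)%6 = 2 → [3, 3, 1, 3, 0, 1, 5, 2]

[3, 3, 1, 3, 0, 1, 5, 2]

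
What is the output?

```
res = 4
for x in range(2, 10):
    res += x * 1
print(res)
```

48

x=2: res = 4+2*1 = 6
x=3: res = 6+3*1 = 9
x=4: res = 9+4*1 = 13
x=5: res = 13+5*1 = 18
x=6: res = 18+6*1 = 24
x=7: res = 24+7*1 = 31
x=8: res = 31+8*1 = 39
x=9: res = 39+9*1 = 48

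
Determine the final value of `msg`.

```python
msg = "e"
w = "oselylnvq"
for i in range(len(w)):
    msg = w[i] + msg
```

'qvnlylesoe'

i=0: prepend 'o' → 'oe'
i=1: prepend 's' → 'soe'
i=2: prepend 'e' → 'esoe'
i=3: prepend 'l' → 'lesoe'
i=4: prepend 'y' → 'ylesoe'
i=5: prepend 'l' → 'lylesoe'
i=6: prepend 'n' → 'nlylesoe'
i=7: prepend 'v' → 'vnlylesoe'
i=8: prepend 'q' → 'qvnlylesoe'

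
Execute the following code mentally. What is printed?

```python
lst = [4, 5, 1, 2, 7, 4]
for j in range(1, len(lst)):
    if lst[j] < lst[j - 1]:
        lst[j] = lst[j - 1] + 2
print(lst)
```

[4, 5, 7, 9, 11, 13]

j=1: 5>=4, unchanged → [4, 5, 1, 2, 7, 4]
j=2: 1<5, lst[2] = 5+2 = 7 → [4, 5, 7, 2, 7, 4]
j=3: 2<7, lst[3] = 7+2 = 9 → [4, 5, 7, 9, 7, 4]
j=4: 7<9, lst[4] = 9+2 = 11 → [4, 5, 7, 9, 11, 4]
j=5: 4<11, lst[5] = 11+2 = 13 → [4, 5, 7, 9, 11, 13]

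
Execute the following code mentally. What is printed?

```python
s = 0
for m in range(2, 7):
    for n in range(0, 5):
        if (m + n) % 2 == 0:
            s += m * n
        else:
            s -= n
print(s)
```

m=2,n=0: even sum, s = 0+0 = 0
m=2,n=1: odd sum, s = 0-1 = -1
m=2,n=2: even sum, s = (-1)+4 = 3
m=2,n=3: odd sum, s = 3-3 = 0
m=2,n=4: even sum, s = 0+8 = 8
m=3,n=0: odd sum, s = 8-0 = 8
m=3,n=1: even sum, s = 8+3 = 11
m=3,n=2: odd sum, s = 11-2 = 9
m=3,n=3: even sum, s = 9+9 = 18
m=3,n=4: odd sum, s = 18-4 = 14
m=4,n=0: even sum, s = 14+0 = 14
m=4,n=1: odd sum, s = 14-1 = 13
m=4,n=2: even sum, s = 13+8 = 21
m=4,n=3: odd sum, s = 21-3 = 18
m=4,n=4: even sum, s = 18+16 = 34
m=5,n=0: odd sum, s = 34-0 = 34
m=5,n=1: even sum, s = 34+5 = 39
m=5,n=2: odd sum, s = 39-2 = 37
m=5,n=3: even sum, s = 37+15 = 52
m=5,n=4: odd sum, s = 52-4 = 48
m=6,n=0: even sum, s = 48+0 = 48
m=6,n=1: odd sum, s = 48-1 = 47
m=6,n=2: even sum, s = 47+12 = 59
m=6,n=3: odd sum, s = 59-3 = 56
m=6,n=4: even sum, s = 56+24 = 80

80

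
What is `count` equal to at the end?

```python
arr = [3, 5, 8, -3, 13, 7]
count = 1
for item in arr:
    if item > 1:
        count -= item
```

-35

item=3: >1, count = 1-3 = -2
item=5: >1, count = (-2)-5 = -7
item=8: >1, count = (-7)-8 = -15
item=-3: not >1
item=13: >1, count = (-15)-13 = -28
item=7: >1, count = (-28)-7 = -35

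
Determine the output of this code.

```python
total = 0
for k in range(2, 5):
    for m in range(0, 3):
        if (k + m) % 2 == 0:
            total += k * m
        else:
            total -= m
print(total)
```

k=2,m=0: even sum, total = 0+0 = 0
k=2,m=1: odd sum, total = 0-1 = -1
k=2,m=2: even sum, total = (-1)+4 = 3
k=3,m=0: odd sum, total = 3-0 = 3
k=3,m=1: even sum, total = 3+3 = 6
k=3,m=2: odd sum, total = 6-2 = 4
k=4,m=0: even sum, total = 4+0 = 4
k=4,m=1: odd sum, total = 4-1 = 3
k=4,m=2: even sum, total = 3+8 = 11

11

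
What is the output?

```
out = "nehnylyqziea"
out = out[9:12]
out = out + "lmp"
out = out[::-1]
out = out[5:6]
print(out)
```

slice [9:12] → 'iea'
+ 'lmp' → 'iealmp'
reverse → 'pmlaei'
slice [5:6] → 'i'

i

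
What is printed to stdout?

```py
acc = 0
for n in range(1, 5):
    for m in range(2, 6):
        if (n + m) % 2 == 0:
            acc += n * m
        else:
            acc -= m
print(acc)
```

40

n=1,m=2: odd sum, acc = 0-2 = -2
n=1,m=3: even sum, acc = (-2)+3 = 1
n=1,m=4: odd sum, acc = 1-4 = -3
n=1,m=5: even sum, acc = (-3)+5 = 2
n=2,m=2: even sum, acc = 2+4 = 6
n=2,m=3: odd sum, acc = 6-3 = 3
n=2,m=4: even sum, acc = 3+8 = 11
n=2,m=5: odd sum, acc = 11-5 = 6
n=3,m=2: odd sum, acc = 6-2 = 4
n=3,m=3: even sum, acc = 4+9 = 13
n=3,m=4: odd sum, acc = 13-4 = 9
n=3,m=5: even sum, acc = 9+15 = 24
n=4,m=2: even sum, acc = 24+8 = 32
n=4,m=3: odd sum, acc = 32-3 = 29
n=4,m=4: even sum, acc = 29+16 = 45
n=4,m=5: odd sum, acc = 45-5 = 40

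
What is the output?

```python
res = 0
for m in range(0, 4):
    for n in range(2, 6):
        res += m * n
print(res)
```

m=0,n=2: res = 0+0 = 0
m=0,n=3: res = 0+0 = 0
m=0,n=4: res = 0+0 = 0
m=0,n=5: res = 0+0 = 0
m=1,n=2: res = 0+2 = 2
m=1,n=3: res = 2+3 = 5
m=1,n=4: res = 5+4 = 9
m=1,n=5: res = 9+5 = 14
m=2,n=2: res = 14+4 = 18
m=2,n=3: res = 18+6 = 24
m=2,n=4: res = 24+8 = 32
m=2,n=5: res = 32+10 = 42
m=3,n=2: res = 42+6 = 48
m=3,n=3: res = 48+9 = 57
m=3,n=4: res = 57+12 = 69
m=3,n=5: res = 69+15 = 84

84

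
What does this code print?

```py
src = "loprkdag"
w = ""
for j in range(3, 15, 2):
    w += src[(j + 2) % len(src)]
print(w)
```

j=3: add src[5]='d' → 'd'
j=5: add src[7]='g' → 'dg'
j=7: add src[1]='o' → 'dgo'
j=9: add src[3]='r' → 'dgor'
j=11: add src[5]='d' → 'dgord'
j=13: add src[7]='g' → 'dgordg'

dgordg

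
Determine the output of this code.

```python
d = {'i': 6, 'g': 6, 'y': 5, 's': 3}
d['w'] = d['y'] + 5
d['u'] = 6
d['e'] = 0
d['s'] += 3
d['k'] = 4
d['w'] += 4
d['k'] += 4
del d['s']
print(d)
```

{'i': 6, 'g': 6, 'y': 5, 'w': 14, 'u': 6, 'e': 0, 'k': 8}

d['w'] = d['y']+5 = 10 → {'i': 6, 'g': 6, 'y': 5, 's': 3, 'w': 10}
d['u'] = 6 → {'i': 6, 'g': 6, 'y': 5, 's': 3, 'w': 10, 'u': 6}
d['e'] = 0 → {'i': 6, 'g': 6, 'y': 5, 's': 3, 'w': 10, 'u': 6, 'e': 0}
d['s'] = 3+3 = 6 → {'i': 6, 'g': 6, 'y': 5, 's': 6, 'w': 10, 'u': 6, 'e': 0}
d['k'] = 4 → {'i': 6, 'g': 6, 'y': 5, 's': 6, 'w': 10, 'u': 6, 'e': 0, 'k': 4}
d['w'] = 10+4 = 14 → {'i': 6, 'g': 6, 'y': 5, 's': 6, 'w': 14, 'u': 6, 'e': 0, 'k': 4}
d['k'] = 4+4 = 8 → {'i': 6, 'g': 6, 'y': 5, 's': 6, 'w': 14, 'u': 6, 'e': 0, 'k': 8}
del 's' → {'i': 6, 'g': 6, 'y': 5, 'w': 14, 'u': 6, 'e': 0, 'k': 8}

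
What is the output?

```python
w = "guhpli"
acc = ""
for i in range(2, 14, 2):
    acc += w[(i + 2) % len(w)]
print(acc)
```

i=2: add w[4]='l' → 'l'
i=4: add w[0]='g' → 'lg'
i=6: add w[2]='h' → 'lgh'
i=8: add w[4]='l' → 'lghl'
i=10: add w[0]='g' → 'lghlg'
i=12: add w[2]='h' → 'lghlgh'

lghlgh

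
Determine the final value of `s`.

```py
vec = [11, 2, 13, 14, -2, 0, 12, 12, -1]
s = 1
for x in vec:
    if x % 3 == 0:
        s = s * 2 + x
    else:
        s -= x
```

x=11: not %3==0, s = 1-11 = -10
x=2: not %3==0, s = (-10)-2 = -12
x=13: not %3==0, s = (-12)-13 = -25
x=14: not %3==0, s = (-25)-14 = -39
x=-2: not %3==0, s = (-39)-(-2) = -37
x=0: %3==0, s = (-37)*2+0 = -74
x=12: %3==0, s = (-74)*2+12 = -136
x=12: %3==0, s = (-136)*2+12 = -260
x=-1: not %3==0, s = (-260)-(-1) = -259

-259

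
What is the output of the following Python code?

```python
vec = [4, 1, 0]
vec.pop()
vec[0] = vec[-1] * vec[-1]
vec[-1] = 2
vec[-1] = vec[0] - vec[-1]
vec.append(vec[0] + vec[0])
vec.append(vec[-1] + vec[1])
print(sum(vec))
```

pop() removes 0 → [4, 1]
vec[0] = vec[-1]*vec[-1] = 1*1 = 1 → [1, 1]
vec[-1] = 2 → [1, 2]
vec[-1] = vec[0]-vec[-1] = 1-2 = -1 → [1, -1]
append vec[0]+vec[0] = 1+1 = 2 → [1, -1, 2]
append vec[-1]+vec[1] = 2+(-1) = 1 → [1, -1, 2, 1]
sum = 3

3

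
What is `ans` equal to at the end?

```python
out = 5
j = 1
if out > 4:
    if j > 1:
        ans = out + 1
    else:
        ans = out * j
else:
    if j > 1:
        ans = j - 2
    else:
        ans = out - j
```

out=5, j=1
out > 4 is True; j > 1 is False
→ ans = out * j = 5

5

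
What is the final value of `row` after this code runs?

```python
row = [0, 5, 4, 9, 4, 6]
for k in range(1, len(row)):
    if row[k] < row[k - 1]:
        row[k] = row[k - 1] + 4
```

k=1: 5>=0, unchanged → [0, 5, 4, 9, 4, 6]
k=2: 4<5, row[2] = 5+4 = 9 → [0, 5, 9, 9, 4, 6]
k=3: 9>=9, unchanged → [0, 5, 9, 9, 4, 6]
k=4: 4<9, row[4] = 9+4 = 13 → [0, 5, 9, 9, 13, 6]
k=5: 6<13, row[5] = 13+4 = 17 → [0, 5, 9, 9, 13, 17]

[0, 5, 9, 9, 13, 17]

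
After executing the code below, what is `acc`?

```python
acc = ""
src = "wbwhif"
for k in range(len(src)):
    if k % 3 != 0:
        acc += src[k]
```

k=0: skip
k=1: add 'b' → 'b'
k=2: add 'w' → 'bw'
k=3: skip
k=4: add 'i' → 'bwi'
k=5: add 'f' → 'bwif'

'bwif'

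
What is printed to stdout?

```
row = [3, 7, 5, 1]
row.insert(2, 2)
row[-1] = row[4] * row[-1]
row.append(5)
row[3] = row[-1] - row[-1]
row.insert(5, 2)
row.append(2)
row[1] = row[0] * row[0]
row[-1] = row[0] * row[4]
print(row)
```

[3, 9, 2, 0, 1, 2, 5, 3]

insert 2 at 2 → [3, 7, 2, 5, 1]
row[-1] = row[4]*row[-1] = 1*1 = 1 → [3, 7, 2, 5, 1]
append 5 → [3, 7, 2, 5, 1, 5]
row[3] = row[-1]-row[-1] = 5-5 = 0 → [3, 7, 2, 0, 1, 5]
insert 2 at 5 → [3, 7, 2, 0, 1, 2, 5]
append 2 → [3, 7, 2, 0, 1, 2, 5, 2]
row[1] = row[0]*row[0] = 3*3 = 9 → [3, 9, 2, 0, 1, 2, 5, 2]
row[-1] = row[0]*row[4] = 3*1 = 3 → [3, 9, 2, 0, 1, 2, 5, 3]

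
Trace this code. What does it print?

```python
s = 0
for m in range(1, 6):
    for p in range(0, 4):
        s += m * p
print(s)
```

90

m=1,p=0: s = 0+0 = 0
m=1,p=1: s = 0+1 = 1
m=1,p=2: s = 1+2 = 3
m=1,p=3: s = 3+3 = 6
m=2,p=0: s = 6+0 = 6
m=2,p=1: s = 6+2 = 8
m=2,p=2: s = 8+4 = 12
m=2,p=3: s = 12+6 = 18
m=3,p=0: s = 18+0 = 18
m=3,p=1: s = 18+3 = 21
m=3,p=2: s = 21+6 = 27
m=3,p=3: s = 27+9 = 36
m=4,p=0: s = 36+0 = 36
m=4,p=1: s = 36+4 = 40
m=4,p=2: s = 40+8 = 48
m=4,p=3: s = 48+12 = 60
m=5,p=0: s = 60+0 = 60
m=5,p=1: s = 60+5 = 65
m=5,p=2: s = 65+10 = 75
m=5,p=3: s = 75+15 = 90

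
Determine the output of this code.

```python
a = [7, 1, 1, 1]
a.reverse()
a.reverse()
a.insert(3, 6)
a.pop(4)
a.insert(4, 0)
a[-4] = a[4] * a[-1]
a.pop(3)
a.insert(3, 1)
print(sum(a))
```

reverse → [1, 1, 1, 7]
reverse → [7, 1, 1, 1]
insert 6 at 3 → [7, 1, 1, 6, 1]
pop(4) removes 1 → [7, 1, 1, 6]
insert 0 at 4 → [7, 1, 1, 6, 0]
a[-4] = a[4]*a[-1] = 0*0 = 0 → [7, 0, 1, 6, 0]
pop(3) removes 6 → [7, 0, 1, 0]
insert 1 at 3 → [7, 0, 1, 1, 0]
sum = 9

9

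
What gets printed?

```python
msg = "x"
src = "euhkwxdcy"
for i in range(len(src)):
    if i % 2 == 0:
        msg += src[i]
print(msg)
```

i=0: add 'e' → 'xe'
i=1: skip
i=2: add 'h' → 'xeh'
i=3: skip
i=4: add 'w' → 'xehw'
i=5: skip
i=6: add 'd' → 'xehwd'
i=7: skip
i=8: add 'y' → 'xehwdy'

xehwdy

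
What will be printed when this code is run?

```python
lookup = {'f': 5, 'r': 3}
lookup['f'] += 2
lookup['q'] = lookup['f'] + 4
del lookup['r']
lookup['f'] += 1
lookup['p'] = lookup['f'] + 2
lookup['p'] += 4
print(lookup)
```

{'f': 8, 'q': 11, 'p': 14}

lookup['f'] = 5+2 = 7 → {'f': 7, 'r': 3}
lookup['q'] = lookup['f']+4 = 11 → {'f': 7, 'r': 3, 'q': 11}
del 'r' → {'f': 7, 'q': 11}
lookup['f'] = 7+1 = 8 → {'f': 8, 'q': 11}
lookup['p'] = lookup['f']+2 = 10 → {'f': 8, 'q': 11, 'p': 10}
lookup['p'] = 10+4 = 14 → {'f': 8, 'q': 11, 'p': 14}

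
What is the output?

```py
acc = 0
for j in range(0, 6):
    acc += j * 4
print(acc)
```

j=0: acc = 0+0*4 = 0
j=1: acc = 0+1*4 = 4
j=2: acc = 4+2*4 = 12
j=3: acc = 12+3*4 = 24
j=4: acc = 24+4*4 = 40
j=5: acc = 40+5*4 = 60

60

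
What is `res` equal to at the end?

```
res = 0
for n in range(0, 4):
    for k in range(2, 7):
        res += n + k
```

110

n=0,k=2: res = 0+2 = 2
n=0,k=3: res = 2+3 = 5
n=0,k=4: res = 5+4 = 9
n=0,k=5: res = 9+5 = 14
n=0,k=6: res = 14+6 = 20
n=1,k=2: res = 20+3 = 23
n=1,k=3: res = 23+4 = 27
n=1,k=4: res = 27+5 = 32
n=1,k=5: res = 32+6 = 38
n=1,k=6: res = 38+7 = 45
n=2,k=2: res = 45+4 = 49
n=2,k=3: res = 49+5 = 54
n=2,k=4: res = 54+6 = 60
n=2,k=5: res = 60+7 = 67
n=2,k=6: res = 67+8 = 75
n=3,k=2: res = 75+5 = 80
n=3,k=3: res = 80+6 = 86
n=3,k=4: res = 86+7 = 93
n=3,k=5: res = 93+8 = 101
n=3,k=6: res = 101+9 = 110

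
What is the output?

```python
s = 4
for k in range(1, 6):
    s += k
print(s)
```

19

k=1: s = 4+1 = 5
k=2: s = 5+2 = 7
k=3: s = 7+3 = 10
k=4: s = 10+4 = 14
k=5: s = 14+5 = 19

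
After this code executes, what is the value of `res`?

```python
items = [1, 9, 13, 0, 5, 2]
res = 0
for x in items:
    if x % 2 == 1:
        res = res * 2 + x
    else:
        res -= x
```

x=1: odd, res = 0*2+1 = 1
x=9: odd, res = 1*2+9 = 11
x=13: odd, res = 11*2+13 = 35
x=0: not odd, res = 35-0 = 35
x=5: odd, res = 35*2+5 = 75
x=2: not odd, res = 75-2 = 73

73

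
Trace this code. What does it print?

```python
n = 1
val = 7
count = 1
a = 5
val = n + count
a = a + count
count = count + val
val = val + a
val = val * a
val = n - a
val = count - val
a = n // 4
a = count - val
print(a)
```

val = 1+1 = 2
a = 5+1 = 6
count = 1+2 = 3
val = 2+6 = 8
val = 8*6 = 48
val = 1-6 = -5
val = 3-(-5) = 8
a = 1//4 = 0
a = 3-8 = -5

-5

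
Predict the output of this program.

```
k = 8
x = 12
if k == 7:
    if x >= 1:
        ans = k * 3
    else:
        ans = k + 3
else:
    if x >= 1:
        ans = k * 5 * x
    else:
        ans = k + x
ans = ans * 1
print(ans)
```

k=8, x=12
k == 7 is False; x >= 1 is True
→ ans = k * 5 * x = 480
ans = 480*1 = 480

480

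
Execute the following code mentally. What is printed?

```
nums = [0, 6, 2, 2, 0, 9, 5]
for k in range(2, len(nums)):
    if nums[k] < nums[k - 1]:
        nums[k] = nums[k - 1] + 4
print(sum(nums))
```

96

k=2: 2<6, nums[2] = 6+4 = 10 → [0, 6, 10, 2, 0, 9, 5]
k=3: 2<10, nums[3] = 10+4 = 14 → [0, 6, 10, 14, 0, 9, 5]
k=4: 0<14, nums[4] = 14+4 = 18 → [0, 6, 10, 14, 18, 9, 5]
k=5: 9<18, nums[5] = 18+4 = 22 → [0, 6, 10, 14, 18, 22, 5]
k=6: 5<22, nums[6] = 22+4 = 26 → [0, 6, 10, 14, 18, 22, 26]
sum = 96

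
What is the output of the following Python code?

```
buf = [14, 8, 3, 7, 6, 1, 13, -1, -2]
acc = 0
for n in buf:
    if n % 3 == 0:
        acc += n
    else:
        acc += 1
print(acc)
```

n=14: not %3==0, acc = 0+1 = 1
n=8: not %3==0, acc = 1+1 = 2
n=3: %3==0, acc = 2+3 = 5
n=7: not %3==0, acc = 5+1 = 6
n=6: %3==0, acc = 6+6 = 12
n=1: not %3==0, acc = 12+1 = 13
n=13: not %3==0, acc = 13+1 = 14
n=-1: not %3==0, acc = 14+1 = 15
n=-2: not %3==0, acc = 15+1 = 16

16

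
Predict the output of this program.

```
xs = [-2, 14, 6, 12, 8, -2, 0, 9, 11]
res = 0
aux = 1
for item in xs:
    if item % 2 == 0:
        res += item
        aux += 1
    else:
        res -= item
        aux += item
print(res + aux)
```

item=-2: even, res = 0+(-2) = -2; aux=2
item=14: even, res = (-2)+14 = 12; aux=3
item=6: even, res = 12+6 = 18; aux=4
item=12: even, res = 18+12 = 30; aux=5
item=8: even, res = 30+8 = 38; aux=6
item=-2: even, res = 38+(-2) = 36; aux=7
item=0: even, res = 36+0 = 36; aux=8
item=9: not even, res = 36-9 = 27; aux=17
item=11: not even, res = 27-11 = 16; aux=28
res+aux = 16+28 = 44

44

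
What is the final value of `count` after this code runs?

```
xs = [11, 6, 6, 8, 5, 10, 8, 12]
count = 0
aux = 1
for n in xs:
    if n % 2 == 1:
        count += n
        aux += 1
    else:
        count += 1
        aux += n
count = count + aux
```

75

n=11: odd, count = 0+11 = 11; aux=2
n=6: not odd, count = 11+1 = 12; aux=8
n=6: not odd, count = 12+1 = 13; aux=14
n=8: not odd, count = 13+1 = 14; aux=22
n=5: odd, count = 14+5 = 19; aux=23
n=10: not odd, count = 19+1 = 20; aux=33
n=8: not odd, count = 20+1 = 21; aux=41
n=12: not odd, count = 21+1 = 22; aux=53
count+aux = 22+53 = 75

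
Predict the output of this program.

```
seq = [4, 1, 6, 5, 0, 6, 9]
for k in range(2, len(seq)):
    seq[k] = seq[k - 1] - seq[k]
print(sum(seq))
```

k=2: seq[2] = 1-6 = -5 → [4, 1, -5, 5, 0, 6, 9]
k=3: seq[3] = (-5)-5 = -10 → [4, 1, -5, -10, 0, 6, 9]
k=4: seq[4] = (-10)-0 = -10 → [4, 1, -5, -10, -10, 6, 9]
k=5: seq[5] = (-10)-6 = -16 → [4, 1, -5, -10, -10, -16, 9]
k=6: seq[6] = (-16)-9 = -25 → [4, 1, -5, -10, -10, -16, -25]
sum = -61

-61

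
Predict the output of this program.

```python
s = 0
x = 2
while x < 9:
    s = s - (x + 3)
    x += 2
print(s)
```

x=2: s = 0-5 = -5
x=4: s = (-5)-7 = -12
x=6: s = (-12)-9 = -21
x=8: s = (-21)-11 = -32

-32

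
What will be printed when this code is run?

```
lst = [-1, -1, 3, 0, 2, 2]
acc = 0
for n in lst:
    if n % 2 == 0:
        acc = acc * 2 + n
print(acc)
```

6

n=-1: not even
n=-1: not even
n=3: not even
n=0: even, acc = 0*2+0 = 0
n=2: even, acc = 0*2+2 = 2
n=2: even, acc = 2*2+2 = 6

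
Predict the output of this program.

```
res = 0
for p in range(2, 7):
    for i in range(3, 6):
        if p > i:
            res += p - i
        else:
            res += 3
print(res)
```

p=2,i=3: not 2>3, res = 0+3 = 3
p=2,i=4: not 2>4, res = 3+3 = 6
p=2,i=5: not 2>5, res = 6+3 = 9
p=3,i=3: not 3>3, res = 9+3 = 12
p=3,i=4: not 3>4, res = 12+3 = 15
p=3,i=5: not 3>5, res = 15+3 = 18
p=4,i=3: 4>3, res = 18+1 = 19
p=4,i=4: not 4>4, res = 19+3 = 22
p=4,i=5: not 4>5, res = 22+3 = 25
p=5,i=3: 5>3, res = 25+2 = 27
p=5,i=4: 5>4, res = 27+1 = 28
p=5,i=5: not 5>5, res = 28+3 = 31
p=6,i=3: 6>3, res = 31+3 = 34
p=6,i=4: 6>4, res = 34+2 = 36
p=6,i=5: 6>5, res = 36+1 = 37

37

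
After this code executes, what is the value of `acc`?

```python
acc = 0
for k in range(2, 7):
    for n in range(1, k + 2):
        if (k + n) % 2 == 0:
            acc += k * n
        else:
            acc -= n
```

110

k=2,n=1: odd sum, acc = 0-1 = -1
k=2,n=2: even sum, acc = (-1)+4 = 3
k=2,n=3: odd sum, acc = 3-3 = 0
k=3,n=1: even sum, acc = 0+3 = 3
k=3,n=2: odd sum, acc = 3-2 = 1
k=3,n=3: even sum, acc = 1+9 = 10
k=3,n=4: odd sum, acc = 10-4 = 6
k=4,n=1: odd sum, acc = 6-1 = 5
k=4,n=2: even sum, acc = 5+8 = 13
k=4,n=3: odd sum, acc = 13-3 = 10
k=4,n=4: even sum, acc = 10+16 = 26
k=4,n=5: odd sum, acc = 26-5 = 21
k=5,n=1: even sum, acc = 21+5 = 26
k=5,n=2: odd sum, acc = 26-2 = 24
k=5,n=3: even sum, acc = 24+15 = 39
k=5,n=4: odd sum, acc = 39-4 = 35
k=5,n=5: even sum, acc = 35+25 = 60
k=5,n=6: odd sum, acc = 60-6 = 54
k=6,n=1: odd sum, acc = 54-1 = 53
k=6,n=2: even sum, acc = 53+12 = 65
k=6,n=3: odd sum, acc = 65-3 = 62
k=6,n=4: even sum, acc = 62+24 = 86
k=6,n=5: odd sum, acc = 86-5 = 81
k=6,n=6: even sum, acc = 81+36 = 117
k=6,n=7: odd sum, acc = 117-7 = 110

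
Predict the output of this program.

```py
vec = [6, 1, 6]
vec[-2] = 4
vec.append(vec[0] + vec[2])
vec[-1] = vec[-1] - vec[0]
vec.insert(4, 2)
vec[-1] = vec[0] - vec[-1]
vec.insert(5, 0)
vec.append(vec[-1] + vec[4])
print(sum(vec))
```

vec[-2] = 4 → [6, 4, 6]
append vec[0]+vec[2] = 6+6 = 12 → [6, 4, 6, 12]
vec[-1] = vec[-1]-vec[0] = 12-6 = 6 → [6, 4, 6, 6]
insert 2 at 4 → [6, 4, 6, 6, 2]
vec[-1] = vec[0]-vec[-1] = 6-2 = 4 → [6, 4, 6, 6, 4]
insert 0 at 5 → [6, 4, 6, 6, 4, 0]
append vec[-1]+vec[4] = 0+4 = 4 → [6, 4, 6, 6, 4, 0, 4]
sum = 30

30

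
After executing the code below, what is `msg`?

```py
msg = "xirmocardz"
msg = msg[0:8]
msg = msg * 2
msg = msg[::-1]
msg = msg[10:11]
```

'c'

slice [0:8] → 'xirmocar'
repeat ×2 → 'xirmocarxirmocar'
reverse → 'racomrixracomrix'
slice [10:11] → 'c'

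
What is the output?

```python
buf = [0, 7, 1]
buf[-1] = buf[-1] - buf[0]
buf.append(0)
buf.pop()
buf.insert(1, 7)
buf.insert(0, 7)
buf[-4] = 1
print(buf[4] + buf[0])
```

8

buf[-1] = buf[-1]-buf[0] = 1-0 = 1 → [0, 7, 1]
append 0 → [0, 7, 1, 0]
pop() removes 0 → [0, 7, 1]
insert 7 at 1 → [0, 7, 7, 1]
insert 7 at 0 → [7, 0, 7, 7, 1]
buf[-4] = 1 → [7, 1, 7, 7, 1]
buf[4]+buf[0] = 1+7 = 8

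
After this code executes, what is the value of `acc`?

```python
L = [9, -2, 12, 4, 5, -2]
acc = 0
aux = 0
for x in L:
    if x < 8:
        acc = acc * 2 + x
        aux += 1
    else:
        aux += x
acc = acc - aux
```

-17

x=9: not <8; aux=9
x=-2: <8, acc = 0*2+(-2) = -2; aux=10
x=12: not <8; aux=22
x=4: <8, acc = (-2)*2+4 = 0; aux=23
x=5: <8, acc = 0*2+5 = 5; aux=24
x=-2: <8, acc = 5*2+(-2) = 8; aux=25
acc-aux = 8-25 = -17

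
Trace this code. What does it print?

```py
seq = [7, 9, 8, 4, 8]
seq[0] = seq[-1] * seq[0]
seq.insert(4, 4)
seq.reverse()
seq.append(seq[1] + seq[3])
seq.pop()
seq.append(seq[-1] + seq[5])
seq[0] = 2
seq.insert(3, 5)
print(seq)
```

[2, 4, 4, 5, 8, 9, 56, 112]

seq[0] = seq[-1]*seq[0] = 8*7 = 56 → [56, 9, 8, 4, 8]
insert 4 at 4 → [56, 9, 8, 4, 4, 8]
reverse → [8, 4, 4, 8, 9, 56]
append seq[1]+seq[3] = 4+8 = 12 → [8, 4, 4, 8, 9, 56, 12]
pop() removes 12 → [8, 4, 4, 8, 9, 56]
append seq[-1]+seq[5] = 56+56 = 112 → [8, 4, 4, 8, 9, 56, 112]
seq[0] = 2 → [2, 4, 4, 8, 9, 56, 112]
insert 5 at 3 → [2, 4, 4, 5, 8, 9, 56, 112]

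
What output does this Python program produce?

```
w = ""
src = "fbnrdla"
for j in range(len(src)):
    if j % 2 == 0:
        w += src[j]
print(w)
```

fnda

j=0: add 'f' → 'f'
j=1: skip
j=2: add 'n' → 'fn'
j=3: skip
j=4: add 'd' → 'fnd'
j=5: skip
j=6: add 'a' → 'fnda'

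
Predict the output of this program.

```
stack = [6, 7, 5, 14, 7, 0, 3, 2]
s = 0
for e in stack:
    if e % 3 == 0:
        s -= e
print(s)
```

e=6: %3==0, s = 0-6 = -6
e=7: not %3==0
e=5: not %3==0
e=14: not %3==0
e=7: not %3==0
e=0: %3==0, s = (-6)-0 = -6
e=3: %3==0, s = (-6)-3 = -9
e=2: not %3==0

-9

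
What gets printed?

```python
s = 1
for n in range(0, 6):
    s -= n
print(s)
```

-14

n=0: s = 1-0 = 1
n=1: s = 1-1 = 0
n=2: s = 0-2 = -2
n=3: s = (-2)-3 = -5
n=4: s = (-5)-4 = -9
n=5: s = (-9)-5 = -14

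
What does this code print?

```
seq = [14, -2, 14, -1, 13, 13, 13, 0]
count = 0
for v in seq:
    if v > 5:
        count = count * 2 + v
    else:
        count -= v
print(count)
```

467

v=14: >5, count = 0*2+14 = 14
v=-2: not >5, count = 14-(-2) = 16
v=14: >5, count = 16*2+14 = 46
v=-1: not >5, count = 46-(-1) = 47
v=13: >5, count = 47*2+13 = 107
v=13: >5, count = 107*2+13 = 227
v=13: >5, count = 227*2+13 = 467
v=0: not >5, count = 467-0 = 467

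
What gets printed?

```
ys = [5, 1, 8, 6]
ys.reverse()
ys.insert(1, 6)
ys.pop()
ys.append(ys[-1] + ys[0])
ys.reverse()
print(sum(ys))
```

reverse → [6, 8, 1, 5]
insert 6 at 1 → [6, 6, 8, 1, 5]
pop() removes 5 → [6, 6, 8, 1]
append ys[-1]+ys[0] = 1+6 = 7 → [6, 6, 8, 1, 7]
reverse → [7, 1, 8, 6, 6]
sum = 28

28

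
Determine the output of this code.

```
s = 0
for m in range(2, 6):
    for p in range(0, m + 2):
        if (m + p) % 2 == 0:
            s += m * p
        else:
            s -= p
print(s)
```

m=2,p=0: even sum, s = 0+0 = 0
m=2,p=1: odd sum, s = 0-1 = -1
m=2,p=2: even sum, s = (-1)+4 = 3
m=2,p=3: odd sum, s = 3-3 = 0
m=3,p=0: odd sum, s = 0-0 = 0
m=3,p=1: even sum, s = 0+3 = 3
m=3,p=2: odd sum, s = 3-2 = 1
m=3,p=3: even sum, s = 1+9 = 10
m=3,p=4: odd sum, s = 10-4 = 6
m=4,p=0: even sum, s = 6+0 = 6
m=4,p=1: odd sum, s = 6-1 = 5
m=4,p=2: even sum, s = 5+8 = 13
m=4,p=3: odd sum, s = 13-3 = 10
m=4,p=4: even sum, s = 10+16 = 26
m=4,p=5: odd sum, s = 26-5 = 21
m=5,p=0: odd sum, s = 21-0 = 21
m=5,p=1: even sum, s = 21+5 = 26
m=5,p=2: odd sum, s = 26-2 = 24
m=5,p=3: even sum, s = 24+15 = 39
m=5,p=4: odd sum, s = 39-4 = 35
m=5,p=5: even sum, s = 35+25 = 60
m=5,p=6: odd sum, s = 60-6 = 54

54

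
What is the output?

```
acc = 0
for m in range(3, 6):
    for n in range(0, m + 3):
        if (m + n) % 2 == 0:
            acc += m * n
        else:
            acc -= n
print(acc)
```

128

m=3,n=0: odd sum, acc = 0-0 = 0
m=3,n=1: even sum, acc = 0+3 = 3
m=3,n=2: odd sum, acc = 3-2 = 1
m=3,n=3: even sum, acc = 1+9 = 10
m=3,n=4: odd sum, acc = 10-4 = 6
m=3,n=5: even sum, acc = 6+15 = 21
m=4,n=0: even sum, acc = 21+0 = 21
m=4,n=1: odd sum, acc = 21-1 = 20
m=4,n=2: even sum, acc = 20+8 = 28
m=4,n=3: odd sum, acc = 28-3 = 25
m=4,n=4: even sum, acc = 25+16 = 41
m=4,n=5: odd sum, acc = 41-5 = 36
m=4,n=6: even sum, acc = 36+24 = 60
m=5,n=0: odd sum, acc = 60-0 = 60
m=5,n=1: even sum, acc = 60+5 = 65
m=5,n=2: odd sum, acc = 65-2 = 63
m=5,n=3: even sum, acc = 63+15 = 78
m=5,n=4: odd sum, acc = 78-4 = 74
m=5,n=5: even sum, acc = 74+25 = 99
m=5,n=6: odd sum, acc = 99-6 = 93
m=5,n=7: even sum, acc = 93+35 = 128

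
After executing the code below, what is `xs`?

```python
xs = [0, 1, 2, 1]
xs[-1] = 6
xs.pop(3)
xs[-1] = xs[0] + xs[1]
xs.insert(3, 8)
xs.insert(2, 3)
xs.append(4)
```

xs[-1] = 6 → [0, 1, 2, 6]
pop(3) removes 6 → [0, 1, 2]
xs[-1] = xs[0]+xs[1] = 0+1 = 1 → [0, 1, 1]
insert 8 at 3 → [0, 1, 1, 8]
insert 3 at 2 → [0, 1, 3, 1, 8]
append 4 → [0, 1, 3, 1, 8, 4]

[0, 1, 3, 1, 8, 4]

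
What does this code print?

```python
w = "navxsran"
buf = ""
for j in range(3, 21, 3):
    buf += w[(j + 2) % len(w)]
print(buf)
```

j=3: add w[5]='r' → 'r'
j=6: add w[0]='n' → 'rn'
j=9: add w[3]='x' → 'rnx'
j=12: add w[6]='a' → 'rnxa'
j=15: add w[1]='a' → 'rnxaa'
j=18: add w[4]='s' → 'rnxaas'

rnxaas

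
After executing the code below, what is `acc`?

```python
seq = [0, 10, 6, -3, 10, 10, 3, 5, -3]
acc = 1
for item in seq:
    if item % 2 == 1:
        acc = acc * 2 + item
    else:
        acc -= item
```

item=0: not odd, acc = 1-0 = 1
item=10: not odd, acc = 1-10 = -9
item=6: not odd, acc = (-9)-6 = -15
item=-3: odd, acc = (-15)*2+(-3) = -33
item=10: not odd, acc = (-33)-10 = -43
item=10: not odd, acc = (-43)-10 = -53
item=3: odd, acc = (-53)*2+3 = -103
item=5: odd, acc = (-103)*2+5 = -201
item=-3: odd, acc = (-201)*2+(-3) = -405

-405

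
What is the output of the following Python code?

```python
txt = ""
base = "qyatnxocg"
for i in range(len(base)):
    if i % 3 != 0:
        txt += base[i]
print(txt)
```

yanxcg

i=0: skip
i=1: add 'y' → 'y'
i=2: add 'a' → 'ya'
i=3: skip
i=4: add 'n' → 'yan'
i=5: add 'x' → 'yanx'
i=6: skip
i=7: add 'c' → 'yanxc'
i=8: add 'g' → 'yanxcg'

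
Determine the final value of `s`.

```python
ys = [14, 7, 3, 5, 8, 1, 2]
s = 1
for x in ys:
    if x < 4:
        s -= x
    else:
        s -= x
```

x=14: not <4, s = 1-14 = -13
x=7: not <4, s = (-13)-7 = -20
x=3: <4, s = (-20)-3 = -23
x=5: not <4, s = (-23)-5 = -28
x=8: not <4, s = (-28)-8 = -36
x=1: <4, s = (-36)-1 = -37
x=2: <4, s = (-37)-2 = -39

-39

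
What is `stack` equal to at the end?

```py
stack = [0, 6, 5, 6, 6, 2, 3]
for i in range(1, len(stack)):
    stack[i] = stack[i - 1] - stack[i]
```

[0, -6, -11, -17, -23, -25, -28]

i=1: stack[1] = 0-6 = -6 → [0, -6, 5, 6, 6, 2, 3]
i=2: stack[2] = (-6)-5 = -11 → [0, -6, -11, 6, 6, 2, 3]
i=3: stack[3] = (-11)-6 = -17 → [0, -6, -11, -17, 6, 2, 3]
i=4: stack[4] = (-17)-6 = -23 → [0, -6, -11, -17, -23, 2, 3]
i=5: stack[5] = (-23)-2 = -25 → [0, -6, -11, -17, -23, -25, 3]
i=6: stack[6] = (-25)-3 = -28 → [0, -6, -11, -17, -23, -25, -28]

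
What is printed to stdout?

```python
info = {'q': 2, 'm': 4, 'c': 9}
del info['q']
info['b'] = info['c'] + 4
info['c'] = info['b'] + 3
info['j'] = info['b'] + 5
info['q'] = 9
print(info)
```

{'m': 4, 'c': 16, 'b': 13, 'j': 18, 'q': 9}

del 'q' → {'m': 4, 'c': 9}
info['b'] = info['c']+4 = 13 → {'m': 4, 'c': 9, 'b': 13}
info['c'] = info['b']+3 = 16 → {'m': 4, 'c': 16, 'b': 13}
info['j'] = info['b']+5 = 18 → {'m': 4, 'c': 16, 'b': 13, 'j': 18}
info['q'] = 9 → {'m': 4, 'c': 16, 'b': 13, 'j': 18, 'q': 9}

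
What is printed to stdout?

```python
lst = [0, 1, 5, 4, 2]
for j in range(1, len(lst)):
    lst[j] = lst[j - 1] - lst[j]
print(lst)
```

[0, -1, -6, -10, -12]

j=1: lst[1] = 0-1 = -1 → [0, -1, 5, 4, 2]
j=2: lst[2] = (-1)-5 = -6 → [0, -1, -6, 4, 2]
j=3: lst[3] = (-6)-4 = -10 → [0, -1, -6, -10, 2]
j=4: lst[4] = (-10)-2 = -12 → [0, -1, -6, -10, -12]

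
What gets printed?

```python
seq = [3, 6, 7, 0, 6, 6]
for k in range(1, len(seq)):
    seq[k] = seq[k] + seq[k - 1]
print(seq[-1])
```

28

k=1: seq[1] = 6+3 = 9 → [3, 9, 7, 0, 6, 6]
k=2: seq[2] = 7+9 = 16 → [3, 9, 16, 0, 6, 6]
k=3: seq[3] = 0+16 = 16 → [3, 9, 16, 16, 6, 6]
k=4: seq[4] = 6+16 = 22 → [3, 9, 16, 16, 22, 6]
k=5: seq[5] = 6+22 = 28 → [3, 9, 16, 16, 22, 28]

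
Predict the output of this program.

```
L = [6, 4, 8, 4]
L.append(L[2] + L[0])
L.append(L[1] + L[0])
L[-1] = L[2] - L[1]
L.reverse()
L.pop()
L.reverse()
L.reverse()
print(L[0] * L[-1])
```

append L[2]+L[0] = 8+6 = 14 → [6, 4, 8, 4, 14]
append L[1]+L[0] = 4+6 = 10 → [6, 4, 8, 4, 14, 10]
L[-1] = L[2]-L[1] = 8-4 = 4 → [6, 4, 8, 4, 14, 4]
reverse → [4, 14, 4, 8, 4, 6]
pop() removes 6 → [4, 14, 4, 8, 4]
reverse → [4, 8, 4, 14, 4]
reverse → [4, 14, 4, 8, 4]
L[0]*L[-1] = 4*4 = 16

16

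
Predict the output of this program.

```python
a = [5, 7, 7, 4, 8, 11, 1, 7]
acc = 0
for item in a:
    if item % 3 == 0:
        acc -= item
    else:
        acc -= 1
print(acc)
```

item=5: not %3==0, acc = 0-1 = -1
item=7: not %3==0, acc = (-1)-1 = -2
item=7: not %3==0, acc = (-2)-1 = -3
item=4: not %3==0, acc = (-3)-1 = -4
item=8: not %3==0, acc = (-4)-1 = -5
item=11: not %3==0, acc = (-5)-1 = -6
item=1: not %3==0, acc = (-6)-1 = -7
item=7: not %3==0, acc = (-7)-1 = -8

-8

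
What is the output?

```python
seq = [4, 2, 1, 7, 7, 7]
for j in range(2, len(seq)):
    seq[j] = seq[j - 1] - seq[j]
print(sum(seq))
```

-32

j=2: seq[2] = 2-1 = 1 → [4, 2, 1, 7, 7, 7]
j=3: seq[3] = 1-7 = -6 → [4, 2, 1, -6, 7, 7]
j=4: seq[4] = (-6)-7 = -13 → [4, 2, 1, -6, -13, 7]
j=5: seq[5] = (-13)-7 = -20 → [4, 2, 1, -6, -13, -20]
sum = -32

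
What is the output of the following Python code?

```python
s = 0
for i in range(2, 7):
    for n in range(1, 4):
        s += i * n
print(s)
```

i=2,n=1: s = 0+2 = 2
i=2,n=2: s = 2+4 = 6
i=2,n=3: s = 6+6 = 12
i=3,n=1: s = 12+3 = 15
i=3,n=2: s = 15+6 = 21
i=3,n=3: s = 21+9 = 30
i=4,n=1: s = 30+4 = 34
i=4,n=2: s = 34+8 = 42
i=4,n=3: s = 42+12 = 54
i=5,n=1: s = 54+5 = 59
i=5,n=2: s = 59+10 = 69
i=5,n=3: s = 69+15 = 84
i=6,n=1: s = 84+6 = 90
i=6,n=2: s = 90+12 = 102
i=6,n=3: s = 102+18 = 120

120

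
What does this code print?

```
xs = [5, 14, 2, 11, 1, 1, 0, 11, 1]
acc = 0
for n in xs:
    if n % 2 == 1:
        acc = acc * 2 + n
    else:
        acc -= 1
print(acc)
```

303

n=5: odd, acc = 0*2+5 = 5
n=14: not odd, acc = 5-1 = 4
n=2: not odd, acc = 4-1 = 3
n=11: odd, acc = 3*2+11 = 17
n=1: odd, acc = 17*2+1 = 35
n=1: odd, acc = 35*2+1 = 71
n=0: not odd, acc = 71-1 = 70
n=11: odd, acc = 70*2+11 = 151
n=1: odd, acc = 151*2+1 = 303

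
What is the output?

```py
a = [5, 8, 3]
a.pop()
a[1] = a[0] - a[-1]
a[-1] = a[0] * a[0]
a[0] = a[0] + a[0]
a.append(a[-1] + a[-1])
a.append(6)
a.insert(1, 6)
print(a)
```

pop() removes 3 → [5, 8]
a[1] = a[0]-a[-1] = 5-8 = -3 → [5, -3]
a[-1] = a[0]*a[0] = 5*5 = 25 → [5, 25]
a[0] = a[0]+a[0] = 5+5 = 10 → [10, 25]
append a[-1]+a[-1] = 25+25 = 50 → [10, 25, 50]
append 6 → [10, 25, 50, 6]
insert 6 at 1 → [10, 6, 25, 50, 6]

[10, 6, 25, 50, 6]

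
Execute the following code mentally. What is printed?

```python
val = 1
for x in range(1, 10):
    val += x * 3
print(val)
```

x=1: val = 1+1*3 = 4
x=2: val = 4+2*3 = 10
x=3: val = 10+3*3 = 19
x=4: val = 19+4*3 = 31
x=5: val = 31+5*3 = 46
x=6: val = 46+6*3 = 64
x=7: val = 64+7*3 = 85
x=8: val = 85+8*3 = 109
x=9: val = 109+9*3 = 136

136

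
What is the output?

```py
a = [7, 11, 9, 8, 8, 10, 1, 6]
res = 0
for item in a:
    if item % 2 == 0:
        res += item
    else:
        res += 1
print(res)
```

item=7: not even, res = 0+1 = 1
item=11: not even, res = 1+1 = 2
item=9: not even, res = 2+1 = 3
item=8: even, res = 3+8 = 11
item=8: even, res = 11+8 = 19
item=10: even, res = 19+10 = 29
item=1: not even, res = 29+1 = 30
item=6: even, res = 30+6 = 36

36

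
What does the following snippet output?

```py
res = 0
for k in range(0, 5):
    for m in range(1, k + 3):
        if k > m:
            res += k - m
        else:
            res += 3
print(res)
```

k=0,m=1: not 0>1, res = 0+3 = 3
k=0,m=2: not 0>2, res = 3+3 = 6
k=1,m=1: not 1>1, res = 6+3 = 9
k=1,m=2: not 1>2, res = 9+3 = 12
k=1,m=3: not 1>3, res = 12+3 = 15
k=2,m=1: 2>1, res = 15+1 = 16
k=2,m=2: not 2>2, res = 16+3 = 19
k=2,m=3: not 2>3, res = 19+3 = 22
k=2,m=4: not 2>4, res = 22+3 = 25
k=3,m=1: 3>1, res = 25+2 = 27
k=3,m=2: 3>2, res = 27+1 = 28
k=3,m=3: not 3>3, res = 28+3 = 31
k=3,m=4: not 3>4, res = 31+3 = 34
k=3,m=5: not 3>5, res = 34+3 = 37
k=4,m=1: 4>1, res = 37+3 = 40
k=4,m=2: 4>2, res = 40+2 = 42
k=4,m=3: 4>3, res = 42+1 = 43
k=4,m=4: not 4>4, res = 43+3 = 46
k=4,m=5: not 4>5, res = 46+3 = 49
k=4,m=6: not 4>6, res = 49+3 = 52

52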